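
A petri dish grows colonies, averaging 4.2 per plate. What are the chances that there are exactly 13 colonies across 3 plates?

Over the interval, μ = 4.2 × 3 = 12.6 (3 plates).
P(N = 13) = e^(−μ) μ^13/13! = e^(−12.6) · 12.6^13/6227020800 ≈ 0.1093.

0.1093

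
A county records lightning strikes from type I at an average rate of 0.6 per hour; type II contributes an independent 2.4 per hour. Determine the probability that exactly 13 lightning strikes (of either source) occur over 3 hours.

Independent Poisson processes superpose: combined rate λ = 0.6 + 2.4 = 3 per hour.
Over the interval, μ = 3 × 3 = 9 (3 hours).
P(N = 13) = e^(−9) · 9^13/13! ≈ 0.0504.

0.0504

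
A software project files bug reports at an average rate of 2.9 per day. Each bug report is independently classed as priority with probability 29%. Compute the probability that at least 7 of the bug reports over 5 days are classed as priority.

0.1331

Thinning: the bug reports that are classed as priority themselves form a Poisson process with rate 0.29 × 2.9 = 0.841 per day.
Over the interval, μ = 0.841 × 5 = 4.205 (5 days).
P(N ≥ 7) = 1 − P(N ≤ 6) ≈ 0.1331.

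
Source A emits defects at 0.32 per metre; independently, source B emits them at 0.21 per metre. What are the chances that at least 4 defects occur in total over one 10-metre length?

0.7746

Independent Poisson processes superpose: combined rate λ = 0.32 + 0.21 = 0.53 per metre.
Over the interval, μ = 0.53 × 10 = 5.3 (a 10-metre length = 10 metres).
P(N ≥ 4) = 1 − P(N ≤ 3) ≈ 0.7746.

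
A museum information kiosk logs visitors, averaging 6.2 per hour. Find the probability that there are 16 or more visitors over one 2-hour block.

Over the interval, μ = 6.2 × 2 = 12.4 (a 2-hour block = 2 hours).
P(N ≥ 16) = 1 − P(N ≤ 15) = 1 − Σ_{j=0}^{15} e^(−μ) μ^j/j! ≈ 0.1860.

0.1860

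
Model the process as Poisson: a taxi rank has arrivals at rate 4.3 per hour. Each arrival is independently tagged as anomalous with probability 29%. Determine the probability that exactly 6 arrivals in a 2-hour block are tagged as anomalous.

0.0276

Thinning: the arrivals that are tagged as anomalous themselves form a Poisson process with rate 0.29 × 4.3 = 1.247 per hour.
Over the interval, μ = 1.247 × 2 = 2.494 (a 2-hour block = 2 hours).
P(N = 6) = e^(−2.494) · 2.494^6/6! ≈ 0.0276.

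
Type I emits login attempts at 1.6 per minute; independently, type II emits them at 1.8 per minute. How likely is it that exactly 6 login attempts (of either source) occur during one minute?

Independent Poisson processes superpose: combined rate λ = 1.6 + 1.8 = 3.4 per minute.
So μ = 3.4.
P(N = 6) = e^(−3.4) · 3.4^6/6! ≈ 0.0716.

0.0716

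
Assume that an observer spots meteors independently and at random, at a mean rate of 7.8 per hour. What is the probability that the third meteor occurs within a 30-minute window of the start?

0.7469

Over the interval, μ = 7.8 × 0.5 = 3.9 (a 30-minute window = 0.5 hours).
The third arrival falls in the interval iff at least 3 events occur there: P(S_3 ≤ t) = P(N ≥ 3) = 1 − P(N ≤ 2) ≈ 0.7469.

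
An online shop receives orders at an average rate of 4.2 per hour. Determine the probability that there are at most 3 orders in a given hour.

0.3954

With mean μ = 4.2 per hour,
P(N ≤ 3) = Σ_{j=0}^{3} e^(−μ) μ^j/j! ≈ 0.3954.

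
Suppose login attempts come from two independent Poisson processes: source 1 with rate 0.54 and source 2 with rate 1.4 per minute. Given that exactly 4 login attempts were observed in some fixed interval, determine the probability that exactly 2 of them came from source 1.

0.2421

Given the total, each event is independently from source 1 with probability p = λ_1/(λ_1+λ_2) = 0.54/1.94 ≈ 0.2784.
So K ~ Binomial(4, 0.54/1.94): P(K = 2) = C(4,2) · (0.54/1.94)^2 · (1.4/1.94)^2 ≈ 0.2421.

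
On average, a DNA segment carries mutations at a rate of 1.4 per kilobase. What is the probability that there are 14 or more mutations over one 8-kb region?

Over the interval, μ = 1.4 × 8 = 11.2 (an 8-kb region = 8 kilobases).
P(N ≥ 14) = 1 − P(N ≤ 13) = 1 − Σ_{j=0}^{13} e^(−μ) μ^j/j! ≈ 0.2376.

0.2376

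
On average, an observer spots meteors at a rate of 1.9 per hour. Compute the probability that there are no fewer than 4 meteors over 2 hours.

0.5265

Over the interval, μ = 1.9 × 2 = 3.8 (2 hours).
P(N ≥ 4) = 1 − P(N ≤ 3) = 1 − Σ_{j=0}^{3} e^(−μ) μ^j/j! ≈ 0.5265.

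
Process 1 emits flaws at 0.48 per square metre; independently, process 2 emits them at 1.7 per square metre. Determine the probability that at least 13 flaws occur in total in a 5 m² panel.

0.3004

Independent Poisson processes superpose: combined rate λ = 0.48 + 1.7 = 2.18 per square metre.
Over the interval, μ = 2.18 × 5 = 10.9 (a 5 m² panel = 5 square metres).
P(N ≥ 13) = 1 − P(N ≤ 12) ≈ 0.3004.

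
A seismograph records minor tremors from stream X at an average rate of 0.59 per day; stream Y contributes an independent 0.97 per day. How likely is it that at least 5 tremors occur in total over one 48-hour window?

Independent Poisson processes superpose: combined rate λ = 0.59 + 0.97 = 1.56 per day.
Over the interval, μ = 1.56 × 2 = 3.12 (a 48-hour window = 2 days).
P(N ≥ 5) = 1 − P(N ≤ 4) ≈ 0.2053.

0.2053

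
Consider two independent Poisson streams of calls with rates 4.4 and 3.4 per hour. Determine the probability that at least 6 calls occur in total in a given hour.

0.7897

Independent Poisson processes superpose: combined rate λ = 4.4 + 3.4 = 7.8 per hour.
So μ = 7.8.
P(N ≥ 6) = 1 − P(N ≤ 5) ≈ 0.7897.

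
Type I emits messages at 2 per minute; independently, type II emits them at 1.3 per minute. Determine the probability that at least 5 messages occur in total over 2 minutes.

0.7873

Independent Poisson processes superpose: combined rate λ = 2 + 1.3 = 3.3 per minute.
Over the interval, μ = 3.3 × 2 = 6.6 (2 minutes).
P(N ≥ 5) = 1 − P(N ≤ 4) ≈ 0.7873.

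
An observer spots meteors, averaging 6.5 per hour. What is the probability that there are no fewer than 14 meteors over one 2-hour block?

0.4270

Over the interval, μ = 6.5 × 2 = 13 (a 2-hour block = 2 hours).
P(N ≥ 14) = 1 − P(N ≤ 13) = 1 − Σ_{j=0}^{13} e^(−μ) μ^j/j! ≈ 0.4270.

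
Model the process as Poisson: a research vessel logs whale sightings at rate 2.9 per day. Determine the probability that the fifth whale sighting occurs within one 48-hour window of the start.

Over the interval, μ = 2.9 × 2 = 5.8 (a 48-hour window = 2 days).
The fifth arrival falls in the interval iff at least 5 events occur there: P(S_5 ≤ t) = P(N ≥ 5) = 1 − P(N ≤ 4) ≈ 0.6873.

0.6873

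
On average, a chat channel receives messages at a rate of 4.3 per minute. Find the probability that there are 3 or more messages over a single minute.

With mean μ = 4.3 per minute,
P(N ≥ 3) = 1 − P(N ≤ 2) = 1 − Σ_{j=0}^{2} e^(−μ) μ^j/j! ≈ 0.8026.

0.8026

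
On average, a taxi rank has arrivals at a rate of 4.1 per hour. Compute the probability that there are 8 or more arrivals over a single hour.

0.0573

With mean μ = 4.1 per hour,
P(N ≥ 8) = 1 − P(N ≤ 7) = 1 − Σ_{j=0}^{7} e^(−μ) μ^j/j! ≈ 0.0573.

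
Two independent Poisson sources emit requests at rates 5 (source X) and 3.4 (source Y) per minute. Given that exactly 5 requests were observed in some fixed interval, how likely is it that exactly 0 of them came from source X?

0.0109

Given the total, each event is independently from source X with probability p = λ_X/(λ_X+λ_Y) = 5/8.4 ≈ 0.5952.
So K ~ Binomial(5, 5/8.4): P(K = 0) = C(5,0) · (5/8.4)^0 · (3.4/8.4)^5 ≈ 0.0109.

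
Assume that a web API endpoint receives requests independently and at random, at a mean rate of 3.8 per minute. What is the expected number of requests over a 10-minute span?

E[N] = λt = 3.8 × 10 = 38 (a 10-minute span = 10 minutes).

38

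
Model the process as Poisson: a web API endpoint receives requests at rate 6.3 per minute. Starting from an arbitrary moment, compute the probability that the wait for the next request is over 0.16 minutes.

The wait for the next event is exponential with rate λ = 6.3 per minute.
P(T > 0.16) = e^(−λt) = e^(−6.3 × 0.16) = e^(−1.008) ≈ 0.3649.

0.3649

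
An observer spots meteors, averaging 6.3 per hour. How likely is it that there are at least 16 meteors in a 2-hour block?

0.2022

Over the interval, μ = 6.3 × 2 = 12.6 (a 2-hour block = 2 hours).
P(N ≥ 16) = 1 − P(N ≤ 15) = 1 − Σ_{j=0}^{15} e^(−μ) μ^j/j! ≈ 0.2022.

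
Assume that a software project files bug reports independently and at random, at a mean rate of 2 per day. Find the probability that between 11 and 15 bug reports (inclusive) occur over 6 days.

Over the interval, μ = 2 × 6 = 12 (6 days).
P(11 ≤ N ≤ 15) = Σ_{j=11}^{15} e^(−12) · 12^j/j! ≈ 0.4972.

0.4972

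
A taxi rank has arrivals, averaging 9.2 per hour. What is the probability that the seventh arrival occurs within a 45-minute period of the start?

0.5353

Over the interval, μ = 9.2 × 0.75 = 6.9 (a 45-minute period = 0.75 hours).
The seventh arrival falls in the interval iff at least 7 events occur there: P(S_7 ≤ t) = P(N ≥ 7) = 1 − P(N ≤ 6) ≈ 0.5353.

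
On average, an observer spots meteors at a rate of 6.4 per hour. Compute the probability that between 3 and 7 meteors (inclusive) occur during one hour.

With mean μ = 6.4 per hour,
P(3 ≤ N ≤ 7) = Σ_{j=3}^{7} e^(−6.4) · 6.4^j/j! ≈ 0.6410.

0.6410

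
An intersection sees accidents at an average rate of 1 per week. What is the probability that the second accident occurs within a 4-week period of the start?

0.9084

Over the interval, μ = 1 × 4 = 4 (a 4-week period = 4 weeks).
The second arrival falls in the interval iff at least 2 events occur there: P(S_2 ≤ t) = P(N ≥ 2) = 1 − P(N ≤ 1) ≈ 0.9084.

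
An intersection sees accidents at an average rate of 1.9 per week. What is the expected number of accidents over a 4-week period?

7.6

E[N] = λt = 1.9 × 4 = 7.6 (a 4-week period = 4 weeks).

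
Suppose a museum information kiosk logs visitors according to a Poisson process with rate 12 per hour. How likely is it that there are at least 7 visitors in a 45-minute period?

Over the interval, μ = 12 × 0.75 = 9 (a 45-minute period = 0.75 hours).
P(N ≥ 7) = 1 − P(N ≤ 6) = 1 − Σ_{j=0}^{6} e^(−μ) μ^j/j! ≈ 0.7932.

0.7932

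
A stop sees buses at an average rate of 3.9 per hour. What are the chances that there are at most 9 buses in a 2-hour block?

0.7411

Over the interval, μ = 3.9 × 2 = 7.8 (a 2-hour block = 2 hours).
P(N ≤ 9) = Σ_{j=0}^{9} e^(−μ) μ^j/j! ≈ 0.7411.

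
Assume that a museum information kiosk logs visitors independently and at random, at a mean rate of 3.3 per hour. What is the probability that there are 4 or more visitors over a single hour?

0.4197

With mean μ = 3.3 per hour,
P(N ≥ 4) = 1 − P(N ≤ 3) = 1 − Σ_{j=0}^{3} e^(−μ) μ^j/j! ≈ 0.4197.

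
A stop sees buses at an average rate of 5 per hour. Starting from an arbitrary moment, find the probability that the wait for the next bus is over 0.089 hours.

The wait for the next event is exponential with rate λ = 5 per hour.
P(T > 0.089) = e^(−λt) = e^(−5 × 0.089) = e^(−0.445) ≈ 0.6408.

0.6408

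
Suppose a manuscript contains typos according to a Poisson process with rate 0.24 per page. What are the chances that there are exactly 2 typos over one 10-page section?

Over the interval, μ = 0.24 × 10 = 2.4 (a 10-page section = 10 pages).
P(N = 2) = e^(−μ) μ^2/2! = e^(−2.4) · 2.4^2/2 ≈ 0.2613.

0.2613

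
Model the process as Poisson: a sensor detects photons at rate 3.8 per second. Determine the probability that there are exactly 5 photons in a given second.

0.1477

With mean μ = 3.8 per second,
P(N = 5) = e^(−μ) μ^5/5! = e^(−3.8) · 3.8^5/120 ≈ 0.1477.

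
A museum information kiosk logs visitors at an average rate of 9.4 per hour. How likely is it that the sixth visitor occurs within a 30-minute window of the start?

0.3316

Over the interval, μ = 9.4 × 0.5 = 4.7 (a 30-minute window = 0.5 hours).
The sixth arrival falls in the interval iff at least 6 events occur there: P(S_6 ≤ t) = P(N ≥ 6) = 1 − P(N ≤ 5) ≈ 0.3316.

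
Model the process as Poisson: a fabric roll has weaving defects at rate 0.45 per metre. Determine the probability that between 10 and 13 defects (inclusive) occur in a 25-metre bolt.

0.4436

Over the interval, μ = 0.45 × 25 = 11.25 (a 25-metre bolt = 25 metres).
P(10 ≤ N ≤ 13) = Σ_{j=10}^{13} e^(−11.25) · 11.25^j/j! ≈ 0.4436.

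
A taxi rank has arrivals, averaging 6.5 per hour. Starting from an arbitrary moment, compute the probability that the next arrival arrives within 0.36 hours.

0.9037

Inter-arrival times are exponential with rate λ = 6.5 per hour.
P(T ≤ 0.36) = 1 − e^(−λt) = 1 − e^(−6.5 × 0.36) = 1 − e^(−2.34) ≈ 0.9037.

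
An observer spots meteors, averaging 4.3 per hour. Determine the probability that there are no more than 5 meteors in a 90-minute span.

Over the interval, μ = 4.3 × 1.5 = 6.45 (a 90-minute span = 1.5 hours).
P(N ≤ 5) = Σ_{j=0}^{5} e^(−μ) μ^j/j! ≈ 0.3764.

0.3764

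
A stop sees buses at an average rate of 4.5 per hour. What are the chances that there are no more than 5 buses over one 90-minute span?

Over the interval, μ = 4.5 × 1.5 = 6.75 (a 90-minute span = 1.5 hours).
P(N ≤ 5) = Σ_{j=0}^{5} e^(−μ) μ^j/j! ≈ 0.3338.

0.3338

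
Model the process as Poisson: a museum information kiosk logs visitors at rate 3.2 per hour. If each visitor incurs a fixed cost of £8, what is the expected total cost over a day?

E[N] = 3.2 × 24 = 76.8 (a day = 24 hours); E[cost] = 76.8 × £8 = £614.4.

£614.4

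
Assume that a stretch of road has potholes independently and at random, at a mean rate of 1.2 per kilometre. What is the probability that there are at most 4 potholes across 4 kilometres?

Over the interval, μ = 1.2 × 4 = 4.8 (4 kilometres).
P(N ≤ 4) = Σ_{j=0}^{4} e^(−μ) μ^j/j! ≈ 0.4763.

0.4763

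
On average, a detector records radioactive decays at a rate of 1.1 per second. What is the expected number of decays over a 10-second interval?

11

E[N] = λt = 1.1 × 10 = 11 (a 10-second interval = 10 seconds).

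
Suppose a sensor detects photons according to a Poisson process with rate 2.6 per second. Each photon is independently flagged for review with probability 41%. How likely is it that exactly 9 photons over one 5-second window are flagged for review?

Thinning: the photons that are flagged for review themselves form a Poisson process with rate 0.41 × 2.6 = 1.066 per second.
Over the interval, μ = 1.066 × 5 = 5.33 (a 5-second window = 5 seconds).
P(N = 9) = e^(−5.33) · 5.33^9/9! ≈ 0.0463.

0.0463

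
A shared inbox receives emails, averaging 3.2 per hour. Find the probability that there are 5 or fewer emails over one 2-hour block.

0.3837

Over the interval, μ = 3.2 × 2 = 6.4 (a 2-hour block = 2 hours).
P(N ≤ 5) = Σ_{j=0}^{5} e^(−μ) μ^j/j! ≈ 0.3837.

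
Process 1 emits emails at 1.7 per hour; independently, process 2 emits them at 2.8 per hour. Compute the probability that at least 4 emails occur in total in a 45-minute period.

Independent Poisson processes superpose: combined rate λ = 1.7 + 2.8 = 4.5 per hour.
Over the interval, μ = 4.5 × 0.75 = 3.375 (a 45-minute period = 0.75 hours).
P(N ≥ 4) = 1 − P(N ≤ 3) ≈ 0.4362.

0.4362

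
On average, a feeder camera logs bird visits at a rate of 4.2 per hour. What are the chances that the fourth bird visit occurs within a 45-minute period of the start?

0.3863

Over the interval, μ = 4.2 × 0.75 = 3.15 (a 45-minute period = 0.75 hours).
The fourth arrival falls in the interval iff at least 4 events occur there: P(S_4 ≤ t) = P(N ≥ 4) = 1 − P(N ≤ 3) ≈ 0.3863.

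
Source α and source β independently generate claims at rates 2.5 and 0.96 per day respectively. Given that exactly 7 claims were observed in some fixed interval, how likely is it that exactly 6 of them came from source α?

Given the total, each event is independently from source α with probability p = λ_α/(λ_α+λ_β) = 2.5/3.46 ≈ 0.7225.
So K ~ Binomial(7, 2.5/3.46): P(K = 6) = C(7,6) · (2.5/3.46)^6 · (0.96/3.46)^1 ≈ 0.2764.

0.2764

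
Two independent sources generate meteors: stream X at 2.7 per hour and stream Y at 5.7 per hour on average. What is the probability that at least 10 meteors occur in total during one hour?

0.3341

Independent Poisson processes superpose: combined rate λ = 2.7 + 5.7 = 8.4 per hour.
So μ = 8.4.
P(N ≥ 10) = 1 − P(N ≤ 9) ≈ 0.3341.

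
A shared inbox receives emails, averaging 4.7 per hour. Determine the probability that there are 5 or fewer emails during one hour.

With mean μ = 4.7 per hour,
P(N ≤ 5) = Σ_{j=0}^{5} e^(−μ) μ^j/j! ≈ 0.6684.

0.6684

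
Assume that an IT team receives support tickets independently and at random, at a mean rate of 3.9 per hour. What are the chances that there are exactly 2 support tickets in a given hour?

0.1539

With mean μ = 3.9 per hour,
P(N = 2) = e^(−μ) μ^2/2! = e^(−3.9) · 3.9^2/2 ≈ 0.1539.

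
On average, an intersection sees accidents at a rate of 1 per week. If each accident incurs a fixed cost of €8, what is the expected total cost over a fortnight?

E[N] = 1 × 2 = 2 (a fortnight = 2 weeks); E[cost] = 2 × €8 = €16.

€16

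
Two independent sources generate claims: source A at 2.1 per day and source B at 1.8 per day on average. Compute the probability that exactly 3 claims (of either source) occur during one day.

0.2001

Independent Poisson processes superpose: combined rate λ = 2.1 + 1.8 = 3.9 per day.
So μ = 3.9.
P(N = 3) = e^(−3.9) · 3.9^3/3! ≈ 0.2001.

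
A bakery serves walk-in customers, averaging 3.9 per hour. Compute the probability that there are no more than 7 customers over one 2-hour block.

0.4812

Over the interval, μ = 3.9 × 2 = 7.8 (a 2-hour block = 2 hours).
P(N ≤ 7) = Σ_{j=0}^{7} e^(−μ) μ^j/j! ≈ 0.4812.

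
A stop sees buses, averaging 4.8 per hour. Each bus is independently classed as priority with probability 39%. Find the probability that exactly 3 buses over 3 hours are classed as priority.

Thinning: the buses that are classed as priority themselves form a Poisson process with rate 0.39 × 4.8 = 1.872 per hour.
Over the interval, μ = 1.872 × 3 = 5.616 (3 hours).
P(N = 3) = e^(−5.616) · 5.616^3/3! ≈ 0.1074.

0.1074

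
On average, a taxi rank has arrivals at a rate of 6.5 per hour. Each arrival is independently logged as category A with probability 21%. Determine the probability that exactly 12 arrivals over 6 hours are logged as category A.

Thinning: the arrivals that are logged as category A themselves form a Poisson process with rate 0.21 × 6.5 = 1.365 per hour.
Over the interval, μ = 1.365 × 6 = 8.19 (6 hours).
P(N = 12) = e^(−8.19) · 8.19^12/12! ≈ 0.0527.

0.0527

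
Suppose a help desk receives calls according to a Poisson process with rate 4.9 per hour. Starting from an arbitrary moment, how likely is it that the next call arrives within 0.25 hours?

Inter-arrival times are exponential with rate λ = 4.9 per hour.
P(T ≤ 0.25) = 1 − e^(−λt) = 1 − e^(−4.9 × 0.25) = 1 − e^(−1.225) ≈ 0.7062.

0.7062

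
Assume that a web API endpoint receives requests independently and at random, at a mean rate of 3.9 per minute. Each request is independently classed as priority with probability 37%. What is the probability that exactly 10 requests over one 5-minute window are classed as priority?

Thinning: the requests that are classed as priority themselves form a Poisson process with rate 0.37 × 3.9 = 1.443 per minute.
Over the interval, μ = 1.443 × 5 = 7.215 (a 5-minute window = 5 minutes).
P(N = 10) = e^(−7.215) · 7.215^10/10! ≈ 0.0775.

0.0775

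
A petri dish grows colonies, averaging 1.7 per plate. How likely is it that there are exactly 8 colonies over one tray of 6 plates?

Over the interval, μ = 1.7 × 6 = 10.2 (a tray of 6 plates = 6 plates).
P(N = 8) = e^(−μ) μ^8/8! = e^(−10.2) · 10.2^8/40320 ≈ 0.1080.

0.1080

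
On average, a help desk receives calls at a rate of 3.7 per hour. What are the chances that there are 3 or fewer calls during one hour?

With mean μ = 3.7 per hour,
P(N ≤ 3) = Σ_{j=0}^{3} e^(−μ) μ^j/j! ≈ 0.4942.

0.4942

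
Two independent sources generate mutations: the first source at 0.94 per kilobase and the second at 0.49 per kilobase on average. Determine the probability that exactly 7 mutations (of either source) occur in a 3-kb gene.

Independent Poisson processes superpose: combined rate λ = 0.94 + 0.49 = 1.43 per kilobase.
Over the interval, μ = 1.43 × 3 = 4.29 (a 3-kb gene = 3 kilobases).
P(N = 7) = e^(−4.29) · 4.29^7/7! ≈ 0.0727.

0.0727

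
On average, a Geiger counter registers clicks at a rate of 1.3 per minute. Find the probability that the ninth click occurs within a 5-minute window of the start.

Over the interval, μ = 1.3 × 5 = 6.5 (a 5-minute window = 5 minutes).
The ninth arrival falls in the interval iff at least 9 events occur there: P(S_9 ≤ t) = P(N ≥ 9) = 1 − P(N ≤ 8) ≈ 0.2084.

0.2084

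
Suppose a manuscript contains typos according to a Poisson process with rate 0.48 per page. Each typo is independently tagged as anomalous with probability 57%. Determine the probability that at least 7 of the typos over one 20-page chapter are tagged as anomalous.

0.3096

Thinning: the typos that are tagged as anomalous themselves form a Poisson process with rate 0.57 × 0.48 = 0.2736 per page.
Over the interval, μ = 0.2736 × 20 = 5.472 (a 20-page chapter = 20 pages).
P(N ≥ 7) = 1 − P(N ≤ 6) ≈ 0.3096.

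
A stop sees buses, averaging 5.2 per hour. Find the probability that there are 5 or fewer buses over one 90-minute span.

Over the interval, μ = 5.2 × 1.5 = 7.8 (a 90-minute span = 1.5 hours).
P(N ≤ 5) = Σ_{j=0}^{5} e^(−μ) μ^j/j! ≈ 0.2103.

0.2103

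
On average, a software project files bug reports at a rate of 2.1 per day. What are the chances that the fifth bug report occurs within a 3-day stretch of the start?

0.7531

Over the interval, μ = 2.1 × 3 = 6.3 (a 3-day stretch = 3 days).
The fifth arrival falls in the interval iff at least 5 events occur there: P(S_5 ≤ t) = P(N ≥ 5) = 1 − P(N ≤ 4) ≈ 0.7531.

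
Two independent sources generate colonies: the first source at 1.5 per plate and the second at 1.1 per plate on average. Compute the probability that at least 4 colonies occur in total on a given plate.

Independent Poisson processes superpose: combined rate λ = 1.5 + 1.1 = 2.6 per plate.
So μ = 2.6.
P(N ≥ 4) = 1 − P(N ≤ 3) ≈ 0.2640.

0.2640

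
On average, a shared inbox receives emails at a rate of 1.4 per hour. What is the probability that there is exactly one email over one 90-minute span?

Over the interval, μ = 1.4 × 1.5 = 2.1 (a 90-minute span = 1.5 hours).
P(N = 1) = e^(−μ) μ^1/1! = e^(−2.1) · 2.1^1/1 ≈ 0.2572.

0.2572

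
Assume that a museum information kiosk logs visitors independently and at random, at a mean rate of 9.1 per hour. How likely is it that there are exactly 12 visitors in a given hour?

0.0752

With mean μ = 9.1 per hour,
P(N = 12) = e^(−μ) μ^12/12! = e^(−9.1) · 9.1^12/479001600 ≈ 0.0752.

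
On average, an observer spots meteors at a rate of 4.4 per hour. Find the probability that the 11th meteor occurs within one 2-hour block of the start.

0.2706

Over the interval, μ = 4.4 × 2 = 8.8 (a 2-hour block = 2 hours).
The 11th arrival falls in the interval iff at least 11 events occur there: P(S_11 ≤ t) = P(N ≥ 11) = 1 − P(N ≤ 10) ≈ 0.2706.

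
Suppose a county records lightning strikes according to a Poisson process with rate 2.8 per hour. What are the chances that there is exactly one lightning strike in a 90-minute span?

0.0630

Over the interval, μ = 2.8 × 1.5 = 4.2 (a 90-minute span = 1.5 hours).
P(N = 1) = e^(−μ) μ^1/1! = e^(−4.2) · 4.2^1/1 ≈ 0.0630.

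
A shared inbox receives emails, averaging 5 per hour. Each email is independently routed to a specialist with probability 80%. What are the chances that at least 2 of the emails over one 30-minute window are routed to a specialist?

0.5940

Thinning: the emails that are routed to a specialist themselves form a Poisson process with rate 0.8 × 5 = 4 per hour.
Over the interval, μ = 4 × 0.5 = 2 (a 30-minute window = 0.5 hours).
P(N ≥ 2) = 1 − P(N ≤ 1) ≈ 0.5940.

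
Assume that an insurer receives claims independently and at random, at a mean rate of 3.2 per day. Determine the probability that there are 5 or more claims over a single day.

0.2194

With mean μ = 3.2 per day,
P(N ≥ 5) = 1 − P(N ≤ 4) = 1 − Σ_{j=0}^{4} e^(−μ) μ^j/j! ≈ 0.2194.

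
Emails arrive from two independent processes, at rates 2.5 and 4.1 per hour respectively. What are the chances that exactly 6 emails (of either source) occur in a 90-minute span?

0.0656

Independent Poisson processes superpose: combined rate λ = 2.5 + 4.1 = 6.6 per hour.
Over the interval, μ = 6.6 × 1.5 = 9.9 (a 90-minute span = 1.5 hours).
P(N = 6) = e^(−9.9) · 9.9^6/6! ≈ 0.0656.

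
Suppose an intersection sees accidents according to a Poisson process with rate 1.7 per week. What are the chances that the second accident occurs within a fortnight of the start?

Over the interval, μ = 1.7 × 2 = 3.4 (a fortnight = 2 weeks).
The second arrival falls in the interval iff at least 2 events occur there: P(S_2 ≤ t) = P(N ≥ 2) = 1 − P(N ≤ 1) ≈ 0.8532.

0.8532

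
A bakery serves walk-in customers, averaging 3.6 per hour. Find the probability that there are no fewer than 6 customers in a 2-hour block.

0.7241

Over the interval, μ = 3.6 × 2 = 7.2 (a 2-hour block = 2 hours).
P(N ≥ 6) = 1 − P(N ≤ 5) = 1 − Σ_{j=0}^{5} e^(−μ) μ^j/j! ≈ 0.7241.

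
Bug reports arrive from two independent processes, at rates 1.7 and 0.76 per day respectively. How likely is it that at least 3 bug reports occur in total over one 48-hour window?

0.8684

Independent Poisson processes superpose: combined rate λ = 1.7 + 0.76 = 2.46 per day.
Over the interval, μ = 2.46 × 2 = 4.92 (a 48-hour window = 2 days).
P(N ≥ 3) = 1 − P(N ≤ 2) ≈ 0.8684.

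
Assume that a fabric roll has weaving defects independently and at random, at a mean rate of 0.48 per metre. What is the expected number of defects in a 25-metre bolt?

12

E[N] = λt = 0.48 × 25 = 12 (a 25-metre bolt = 25 metres).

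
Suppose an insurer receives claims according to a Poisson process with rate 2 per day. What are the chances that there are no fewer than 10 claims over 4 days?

0.2834

Over the interval, μ = 2 × 4 = 8 (4 days).
P(N ≥ 10) = 1 − P(N ≤ 9) = 1 − Σ_{j=0}^{9} e^(−μ) μ^j/j! ≈ 0.2834.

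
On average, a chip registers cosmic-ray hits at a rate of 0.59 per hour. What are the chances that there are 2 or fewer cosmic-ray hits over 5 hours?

Over the interval, μ = 0.59 × 5 = 2.95 (5 hours).
P(N ≤ 2) = Σ_{j=0}^{2} e^(−μ) μ^j/j! ≈ 0.4345.

0.4345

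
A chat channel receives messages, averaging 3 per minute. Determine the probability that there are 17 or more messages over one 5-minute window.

0.3359

Over the interval, μ = 3 × 5 = 15 (a 5-minute window = 5 minutes).
P(N ≥ 17) = 1 − P(N ≤ 16) = 1 − Σ_{j=0}^{16} e^(−μ) μ^j/j! ≈ 0.3359.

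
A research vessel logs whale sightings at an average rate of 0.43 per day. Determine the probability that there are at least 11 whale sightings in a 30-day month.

Over the interval, μ = 0.43 × 30 = 12.9 (a 30-day month = 30 days).
P(N ≥ 11) = 1 − P(N ≤ 10) = 1 − Σ_{j=0}^{10} e^(−μ) μ^j/j! ≈ 0.7396.

0.7396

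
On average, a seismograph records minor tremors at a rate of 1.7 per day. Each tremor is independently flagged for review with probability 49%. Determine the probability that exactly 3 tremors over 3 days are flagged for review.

0.2137

Thinning: the tremors that are flagged for review themselves form a Poisson process with rate 0.49 × 1.7 = 0.833 per day.
Over the interval, μ = 0.833 × 3 = 2.499 (3 days).
P(N = 3) = e^(−2.499) · 2.499^3/3! ≈ 0.2137.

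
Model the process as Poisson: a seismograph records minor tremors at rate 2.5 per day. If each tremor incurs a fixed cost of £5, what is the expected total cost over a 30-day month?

E[N] = 2.5 × 30 = 75 (a 30-day month = 30 days); E[cost] = 75 × £5 = £375.

£375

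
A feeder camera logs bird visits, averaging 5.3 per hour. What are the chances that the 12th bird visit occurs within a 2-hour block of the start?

Over the interval, μ = 5.3 × 2 = 10.6 (a 2-hour block = 2 hours).
The 12th arrival falls in the interval iff at least 12 events occur there: P(S_12 ≤ t) = P(N ≥ 12) = 1 − P(N ≤ 11) ≈ 0.3731.

0.3731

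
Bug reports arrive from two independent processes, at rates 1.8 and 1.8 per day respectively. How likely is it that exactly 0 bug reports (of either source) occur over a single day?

Independent Poisson processes superpose: combined rate λ = 1.8 + 1.8 = 3.6 per day.
So μ = 3.6.
P(N = 0) = e^(−3.6) · 3.6^0/0! ≈ 0.0273.

0.0273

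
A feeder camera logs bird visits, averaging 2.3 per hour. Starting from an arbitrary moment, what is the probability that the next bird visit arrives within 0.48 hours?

0.6685

Inter-arrival times are exponential with rate λ = 2.3 per hour.
P(T ≤ 0.48) = 1 − e^(−λt) = 1 − e^(−2.3 × 0.48) = 1 − e^(−1.104) ≈ 0.6685.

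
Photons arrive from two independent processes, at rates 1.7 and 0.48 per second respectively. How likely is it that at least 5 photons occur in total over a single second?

Independent Poisson processes superpose: combined rate λ = 1.7 + 0.48 = 2.18 per second.
So μ = 2.18.
P(N ≥ 5) = 1 − P(N ≤ 4) ≈ 0.0704.

0.0704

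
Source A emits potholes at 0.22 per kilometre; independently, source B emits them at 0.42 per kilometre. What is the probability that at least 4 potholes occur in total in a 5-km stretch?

Independent Poisson processes superpose: combined rate λ = 0.22 + 0.42 = 0.64 per kilometre.
Over the interval, μ = 0.64 × 5 = 3.2 (a 5-km stretch = 5 kilometres).
P(N ≥ 4) = 1 − P(N ≤ 3) ≈ 0.3975.

0.3975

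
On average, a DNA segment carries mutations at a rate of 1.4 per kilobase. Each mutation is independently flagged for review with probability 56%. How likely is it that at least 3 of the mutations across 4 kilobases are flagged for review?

0.6066

Thinning: the mutations that are flagged for review themselves form a Poisson process with rate 0.56 × 1.4 = 0.784 per kilobase.
Over the interval, μ = 0.784 × 4 = 3.136 (4 kilobases).
P(N ≥ 3) = 1 − P(N ≤ 2) ≈ 0.6066.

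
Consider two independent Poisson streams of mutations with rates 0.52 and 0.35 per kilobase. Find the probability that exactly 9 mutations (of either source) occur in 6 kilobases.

Independent Poisson processes superpose: combined rate λ = 0.52 + 0.35 = 0.87 per kilobase.
Over the interval, μ = 0.87 × 6 = 5.22 (6 kilobases).
P(N = 9) = e^(−5.22) · 5.22^9/9! ≈ 0.0429.

0.0429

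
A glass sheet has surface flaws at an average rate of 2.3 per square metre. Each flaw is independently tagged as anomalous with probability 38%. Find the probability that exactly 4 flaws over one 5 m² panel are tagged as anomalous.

Thinning: the flaws that are tagged as anomalous themselves form a Poisson process with rate 0.38 × 2.3 = 0.874 per square metre.
Over the interval, μ = 0.874 × 5 = 4.37 (a 5 m² panel = 5 square metres).
P(N = 4) = e^(−4.37) · 4.37^4/4! ≈ 0.1922.

0.1922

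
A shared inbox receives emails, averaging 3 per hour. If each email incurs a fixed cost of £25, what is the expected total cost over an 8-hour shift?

E[N] = 3 × 8 = 24 (an 8-hour shift = 8 hours); E[cost] = 24 × £25 = £600.

£600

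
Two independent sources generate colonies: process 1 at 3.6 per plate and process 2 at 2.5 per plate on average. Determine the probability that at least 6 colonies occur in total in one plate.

Independent Poisson processes superpose: combined rate λ = 3.6 + 2.5 = 6.1 per plate.
So μ = 6.1.
P(N ≥ 6) = 1 − P(N ≤ 5) ≈ 0.5702.

0.5702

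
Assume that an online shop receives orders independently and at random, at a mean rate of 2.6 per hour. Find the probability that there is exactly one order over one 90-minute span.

Over the interval, μ = 2.6 × 1.5 = 3.9 (a 90-minute span = 1.5 hours).
P(N = 1) = e^(−μ) μ^1/1! = e^(−3.9) · 3.9^1/1 ≈ 0.0789.

0.0789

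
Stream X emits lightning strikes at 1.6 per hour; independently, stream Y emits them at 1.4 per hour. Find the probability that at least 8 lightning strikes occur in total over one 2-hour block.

0.2560

Independent Poisson processes superpose: combined rate λ = 1.6 + 1.4 = 3 per hour.
Over the interval, μ = 3 × 2 = 6 (a 2-hour block = 2 hours).
P(N ≥ 8) = 1 − P(N ≤ 7) ≈ 0.2560.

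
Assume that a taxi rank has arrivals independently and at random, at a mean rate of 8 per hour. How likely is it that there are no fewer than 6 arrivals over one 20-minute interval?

0.0541

Over the interval, μ = 8 × 1/3 ≈ 2.66667 (a 20-minute interval = 1/3 hours).
P(N ≥ 6) = 1 − P(N ≤ 5) = 1 − Σ_{j=0}^{5} e^(−μ) μ^j/j! ≈ 0.0541.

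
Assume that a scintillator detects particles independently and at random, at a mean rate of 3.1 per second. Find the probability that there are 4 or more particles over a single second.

0.3752

With mean μ = 3.1 per second,
P(N ≥ 4) = 1 − P(N ≤ 3) = 1 − Σ_{j=0}^{3} e^(−μ) μ^j/j! ≈ 0.3752.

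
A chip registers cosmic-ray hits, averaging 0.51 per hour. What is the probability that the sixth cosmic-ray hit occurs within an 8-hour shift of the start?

0.2275

Over the interval, μ = 0.51 × 8 = 4.08 (an 8-hour shift = 8 hours).
The sixth arrival falls in the interval iff at least 6 events occur there: P(S_6 ≤ t) = P(N ≥ 6) = 1 − P(N ≤ 5) ≈ 0.2275.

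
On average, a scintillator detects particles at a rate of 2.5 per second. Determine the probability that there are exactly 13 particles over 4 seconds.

Over the interval, μ = 2.5 × 4 = 10 (4 seconds).
P(N = 13) = e^(−μ) μ^13/13! = e^(−10) · 10^13/6227020800 ≈ 0.0729.

0.0729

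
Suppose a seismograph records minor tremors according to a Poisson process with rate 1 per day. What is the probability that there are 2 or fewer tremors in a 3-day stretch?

0.4232

Over the interval, μ = 1 × 3 = 3 (a 3-day stretch = 3 days).
P(N ≤ 2) = Σ_{j=0}^{2} e^(−μ) μ^j/j! ≈ 0.4232.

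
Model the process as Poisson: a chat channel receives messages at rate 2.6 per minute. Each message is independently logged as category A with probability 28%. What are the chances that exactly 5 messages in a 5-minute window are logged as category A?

Thinning: the messages that are logged as category A themselves form a Poisson process with rate 0.28 × 2.6 = 0.728 per minute.
Over the interval, μ = 0.728 × 5 = 3.64 (a 5-minute window = 5 minutes).
P(N = 5) = e^(−3.64) · 3.64^5/5! ≈ 0.1398.

0.1398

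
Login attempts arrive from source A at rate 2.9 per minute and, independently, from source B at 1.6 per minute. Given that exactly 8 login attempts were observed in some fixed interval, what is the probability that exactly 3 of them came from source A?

Given the total, each event is independently from source A with probability p = λ_A/(λ_A+λ_B) = 2.9/4.5 ≈ 0.6444.
So K ~ Binomial(8, 2.9/4.5): P(K = 3) = C(8,3) · (2.9/4.5)^3 · (1.6/4.5)^5 ≈ 0.0852.

0.0852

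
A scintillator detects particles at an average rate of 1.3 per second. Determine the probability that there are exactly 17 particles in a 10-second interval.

0.0550

Over the interval, μ = 1.3 × 10 = 13 (a 10-second interval = 10 seconds).
P(N = 17) = e^(−μ) μ^17/17! = e^(−13) · 13^17/355687428096000 ≈ 0.0550.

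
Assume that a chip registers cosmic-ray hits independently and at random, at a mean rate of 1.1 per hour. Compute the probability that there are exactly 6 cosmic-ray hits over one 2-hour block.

Over the interval, μ = 1.1 × 2 = 2.2 (a 2-hour block = 2 hours).
P(N = 6) = e^(−μ) μ^6/6! = e^(−2.2) · 2.2^6/720 ≈ 0.0174.

0.0174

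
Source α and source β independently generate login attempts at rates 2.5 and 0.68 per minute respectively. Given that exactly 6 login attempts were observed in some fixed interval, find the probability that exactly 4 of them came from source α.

0.2620

Given the total, each event is independently from source α with probability p = λ_α/(λ_α+λ_β) = 2.5/3.18 ≈ 0.7862.
So K ~ Binomial(6, 2.5/3.18): P(K = 4) = C(6,4) · (2.5/3.18)^4 · (0.68/3.18)^2 ≈ 0.2620.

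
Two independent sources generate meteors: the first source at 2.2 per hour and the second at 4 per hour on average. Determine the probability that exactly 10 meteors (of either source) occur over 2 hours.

0.0975

Independent Poisson processes superpose: combined rate λ = 2.2 + 4 = 6.2 per hour.
Over the interval, μ = 6.2 × 2 = 12.4 (2 hours).
P(N = 10) = e^(−12.4) · 12.4^10/10! ≈ 0.0975.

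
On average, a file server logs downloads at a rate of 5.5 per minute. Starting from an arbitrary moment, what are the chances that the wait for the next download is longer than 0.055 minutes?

0.7390

The wait for the next event is exponential with rate λ = 5.5 per minute.
P(T > 0.055) = e^(−λt) = e^(−5.5 × 0.055) = e^(−0.3025) ≈ 0.7390.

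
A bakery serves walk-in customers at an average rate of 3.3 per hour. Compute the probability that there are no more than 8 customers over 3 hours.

Over the interval, μ = 3.3 × 3 = 9.9 (3 hours).
P(N ≤ 8) = Σ_{j=0}^{8} e^(−μ) μ^j/j! ≈ 0.3442.

0.3442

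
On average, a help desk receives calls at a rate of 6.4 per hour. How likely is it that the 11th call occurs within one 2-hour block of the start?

Over the interval, μ = 6.4 × 2 = 12.8 (a 2-hour block = 2 hours).
The 11th arrival falls in the interval iff at least 11 events occur there: P(S_11 ≤ t) = P(N ≥ 11) = 1 − P(N ≤ 10) ≈ 0.7307.

0.7307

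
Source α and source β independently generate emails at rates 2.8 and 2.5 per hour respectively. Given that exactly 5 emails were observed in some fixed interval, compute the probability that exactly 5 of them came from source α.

0.0412

Given the total, each event is independently from source α with probability p = λ_α/(λ_α+λ_β) = 2.8/5.3 ≈ 0.5283.
So K ~ Binomial(5, 2.8/5.3): P(K = 5) = C(5,5) · (2.8/5.3)^5 · (2.5/5.3)^0 ≈ 0.0412.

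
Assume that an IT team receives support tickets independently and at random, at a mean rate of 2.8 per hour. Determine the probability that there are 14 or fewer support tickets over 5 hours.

Over the interval, μ = 2.8 × 5 = 14 (5 hours).
P(N ≤ 14) = Σ_{j=0}^{14} e^(−μ) μ^j/j! ≈ 0.5704.

0.5704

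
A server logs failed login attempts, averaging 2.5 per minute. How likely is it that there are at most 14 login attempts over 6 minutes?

0.4657

Over the interval, μ = 2.5 × 6 = 15 (6 minutes).
P(N ≤ 14) = Σ_{j=0}^{14} e^(−μ) μ^j/j! ≈ 0.4657.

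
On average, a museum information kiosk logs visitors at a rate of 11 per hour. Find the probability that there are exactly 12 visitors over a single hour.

With mean μ = 11 per hour,
P(N = 12) = e^(−μ) μ^12/12! = e^(−11) · 11^12/479001600 ≈ 0.1094.

0.1094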